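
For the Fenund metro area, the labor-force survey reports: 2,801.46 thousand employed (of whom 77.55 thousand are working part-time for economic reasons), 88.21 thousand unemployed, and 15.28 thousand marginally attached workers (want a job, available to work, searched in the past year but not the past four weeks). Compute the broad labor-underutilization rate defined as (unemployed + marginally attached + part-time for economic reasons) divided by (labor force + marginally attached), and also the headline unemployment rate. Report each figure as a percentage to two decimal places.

Broad underutilization rate ≈ 6.23%; headline unemployment rate ≈ 3.05%.

Labor force = 2,801.46 + 88.21 = 2,889.67 thousand.
Numerator = 88.21 + 15.28 + 77.55 = 181.04 thousand.
Denominator = 2,889.67 + 15.28 = 2,904.95 thousand.
Broad rate = 181.04 / 2,904.95 = 6.23%.
Headline unemployment rate = 88.21 / 2,889.67 = 3.05%.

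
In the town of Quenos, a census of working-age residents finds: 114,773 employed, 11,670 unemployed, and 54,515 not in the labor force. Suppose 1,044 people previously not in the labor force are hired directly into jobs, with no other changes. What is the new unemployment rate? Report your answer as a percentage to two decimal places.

New unemployment rate ≈ 9.15%.

Initially, labor force = 114,773 + 11,670 = 126,443, so u = 11,670/126,443 = 9.23%.
After the change, employed and labor force both rise by 1,044; unemployed unchanged → E = 115,817, U = 11,670, labor force = 127,487.
New unemployment rate = 11,670 / 127,487 = 9.15%.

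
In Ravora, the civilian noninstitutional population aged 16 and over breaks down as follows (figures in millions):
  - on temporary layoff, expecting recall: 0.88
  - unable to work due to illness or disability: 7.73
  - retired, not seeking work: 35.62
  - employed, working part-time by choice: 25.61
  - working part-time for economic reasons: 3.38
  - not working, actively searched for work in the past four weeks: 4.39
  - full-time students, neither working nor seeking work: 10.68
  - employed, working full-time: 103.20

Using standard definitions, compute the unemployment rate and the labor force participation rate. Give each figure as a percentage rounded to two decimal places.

Unemployment rate ≈ 3.83%; labor force participation rate ≈ 71.78%.

Employed = 25.61 + 3.38 + 103.20 = 132.19 million (anyone who worked, including part-time for economic reasons, counts as employed).
Unemployed = 0.88 + 4.39 = 5.27 million (jobless and actively searching, or on temporary layoff).
Labor force = 132.19 + 5.27 = 137.46 million.
Not in labor force = 7.73 + 35.62 + 10.68 = 54.03 million (those not working and not actively searching are outside the labor force).
Civilian working-age population = 137.46 + 54.03 = 191.49 million.
Unemployment rate = 5.27 / 137.46 = 3.83%.
Labor force participation rate = 137.46 / 191.49 = 71.78%.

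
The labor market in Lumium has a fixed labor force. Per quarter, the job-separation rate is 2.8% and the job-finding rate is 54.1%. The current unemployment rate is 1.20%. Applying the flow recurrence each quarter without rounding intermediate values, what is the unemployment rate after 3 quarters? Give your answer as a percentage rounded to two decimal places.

Unemployment rate after three quarters ≈ 4.62%.

With a fixed labor force, u_{t+1} = u_t + s·(1−u_t) − f·u_t = u_t·(1−s−f) + s.
Here 1−s−f = 0.431 and s = 0.028.
u_1 = 0.012000 × 0.431 + 0.028 = 0.033172.
u_2 = 0.033172 × 0.431 + 0.028 = 0.042297.
u_3 = 0.042297 × 0.431 + 0.028 = 0.046230.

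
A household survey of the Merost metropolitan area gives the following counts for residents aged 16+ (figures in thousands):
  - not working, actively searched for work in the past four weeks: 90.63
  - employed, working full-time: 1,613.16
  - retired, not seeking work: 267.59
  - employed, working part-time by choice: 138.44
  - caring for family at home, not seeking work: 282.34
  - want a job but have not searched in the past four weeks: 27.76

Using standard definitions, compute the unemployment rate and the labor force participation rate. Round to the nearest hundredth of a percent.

Unemployment rate ≈ 4.92%; labor force participation rate ≈ 76.13%.

Employed = 1,613.16 + 138.44 = 1,751.60 thousand.
Unemployed = 90.63 thousand.
Labor force = 1,751.60 + 90.63 = 1,842.23 thousand.
Not in labor force = 267.59 + 282.34 + 27.76 = 577.69 thousand (those not working and not actively searching are outside the labor force — including those who want a job but have given up searching).
Civilian working-age population = 1,842.23 + 577.69 = 2,419.92 thousand.
Unemployment rate = 90.63 / 1,842.23 = 4.92%.
Labor force participation rate = 1,842.23 / 2,419.92 = 76.13%.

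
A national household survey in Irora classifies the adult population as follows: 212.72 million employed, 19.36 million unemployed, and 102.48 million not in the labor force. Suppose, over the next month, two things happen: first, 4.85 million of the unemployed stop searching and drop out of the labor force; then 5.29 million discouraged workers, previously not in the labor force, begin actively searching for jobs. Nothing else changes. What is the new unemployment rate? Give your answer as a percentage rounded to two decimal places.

New unemployment rate ≈ 8.52%.

Initially, labor force = 212.72 + 19.36 = 232.08 million, so u = 19.36/232.08 = 8.34%.
After the first change, unemployed and labor force both fall by 4.85 → E = 212.72, U = 14.51, labor force = 227.23 million.
After the second change, unemployed and labor force both rise by 5.29 → E = 212.72, U = 19.80, labor force = 232.52 million.
New unemployment rate = 19.80 / 232.52 = 8.52%.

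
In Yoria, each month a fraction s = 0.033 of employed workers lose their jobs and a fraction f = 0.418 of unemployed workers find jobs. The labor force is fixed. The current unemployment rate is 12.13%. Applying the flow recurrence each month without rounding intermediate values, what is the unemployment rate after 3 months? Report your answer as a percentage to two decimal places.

With a fixed labor force, u_{t+1} = u_t + s·(1−u_t) − f·u_t = u_t·(1−s−f) + s.
Here 1−s−f = 0.549 and s = 0.033.
u_1 = 0.121300 × 0.549 + 0.033 = 0.099594.
u_2 = 0.099594 × 0.549 + 0.033 = 0.087677.
u_3 = 0.087677 × 0.549 + 0.033 = 0.081135.

Unemployment rate after three months ≈ 8.11%.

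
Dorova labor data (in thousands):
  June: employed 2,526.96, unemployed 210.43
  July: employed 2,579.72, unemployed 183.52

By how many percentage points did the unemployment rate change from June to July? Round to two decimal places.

The unemployment rate changed by −1.05 percentage points.

June: labor force = 2,526.96 + 210.43 = 2,737.39; u = 210.43/2,737.39 = 7.69%.
July: labor force = 2,579.72 + 183.52 = 2,763.24; u = 183.52/2,763.24 = 6.64%.
Change = 6.64% − 7.69% = −1.05 pp.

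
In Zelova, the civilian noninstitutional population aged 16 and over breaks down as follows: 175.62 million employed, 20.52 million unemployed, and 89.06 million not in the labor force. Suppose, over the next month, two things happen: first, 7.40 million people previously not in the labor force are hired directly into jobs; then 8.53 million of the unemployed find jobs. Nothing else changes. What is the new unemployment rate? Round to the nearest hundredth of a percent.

Initially, labor force = 175.62 + 20.52 = 196.14 million, so u = 20.52/196.14 = 10.46%.
After the first change, employed and labor force both rise by 7.40; unemployed unchanged → E = 183.02, U = 20.52, labor force = 203.54 million.
After the second change, unemployed falls and employed rises by 8.53; labor force unchanged → E = 191.55, U = 11.99, labor force = 203.54 million.
New unemployment rate = 11.99 / 203.54 = 5.89%.

New unemployment rate ≈ 5.89%.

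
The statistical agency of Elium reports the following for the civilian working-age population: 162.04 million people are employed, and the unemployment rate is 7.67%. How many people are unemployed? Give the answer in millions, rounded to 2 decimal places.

Let U be the number unemployed. The labor force is E + U, and U/(E+U) = 0.0767.
So U = 0.0767 × 162.04 / (1 − 0.0767) = 12.4285 / 0.9233 ≈ 13.46 million.

About 13.46 million are unemployed.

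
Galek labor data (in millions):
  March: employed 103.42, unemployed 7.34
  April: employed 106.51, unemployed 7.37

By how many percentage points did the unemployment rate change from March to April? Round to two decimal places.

March: labor force = 103.42 + 7.34 = 110.76; u = 7.34/110.76 = 6.63%.
April: labor force = 106.51 + 7.37 = 113.88; u = 7.37/113.88 = 6.47%.
Change = 6.47% − 6.63% = −0.16 pp.

The unemployment rate changed by −0.16 percentage points.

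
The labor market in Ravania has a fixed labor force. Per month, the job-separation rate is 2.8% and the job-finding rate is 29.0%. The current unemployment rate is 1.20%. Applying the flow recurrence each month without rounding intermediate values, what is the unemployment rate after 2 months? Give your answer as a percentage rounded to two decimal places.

With a fixed labor force, u_{t+1} = u_t + s·(1−u_t) − f·u_t = u_t·(1−s−f) + s.
Here 1−s−f = 0.682 and s = 0.028.
u_1 = 0.012000 × 0.682 + 0.028 = 0.036184.
u_2 = 0.036184 × 0.682 + 0.028 = 0.052677.

Unemployment rate after two months ≈ 5.27%.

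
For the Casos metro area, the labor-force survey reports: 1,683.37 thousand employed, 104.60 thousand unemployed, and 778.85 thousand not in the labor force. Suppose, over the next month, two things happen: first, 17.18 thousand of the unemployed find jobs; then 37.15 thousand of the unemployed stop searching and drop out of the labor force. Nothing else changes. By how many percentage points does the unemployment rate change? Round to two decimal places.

The unemployment rate changes by −2.98 percentage points.

Initially, labor force = 1,683.37 + 104.60 = 1,787.97 thousand, so u = 104.60/1,787.97 = 5.85%.
After the first change, unemployed falls and employed rises by 17.18; labor force unchanged → E = 1,700.55, U = 87.42, labor force = 1,787.97 thousand.
After the second change, unemployed and labor force both fall by 37.15 → E = 1,700.55, U = 50.27, labor force = 1,750.82 thousand.
New unemployment rate = 50.27 / 1,750.82 = 2.87%.
Change = 2.87% − 5.85% = −2.98 percentage points.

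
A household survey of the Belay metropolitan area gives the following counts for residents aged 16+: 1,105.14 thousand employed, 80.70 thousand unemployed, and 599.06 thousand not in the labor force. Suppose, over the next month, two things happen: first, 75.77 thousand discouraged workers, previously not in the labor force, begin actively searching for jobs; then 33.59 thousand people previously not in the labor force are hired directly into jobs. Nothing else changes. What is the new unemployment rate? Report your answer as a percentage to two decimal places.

New unemployment rate ≈ 12.08%.

Initially, labor force = 1,105.14 + 80.70 = 1,185.84 thousand, so u = 80.70/1,185.84 = 6.81%.
After the first change, unemployed and labor force both rise by 75.77 → E = 1,105.14, U = 156.47, labor force = 1,261.61 thousand.
After the second change, employed and labor force both rise by 33.59; unemployed unchanged → E = 1,138.73, U = 156.47, labor force = 1,295.20 thousand.
New unemployment rate = 156.47 / 1,295.20 = 12.08%.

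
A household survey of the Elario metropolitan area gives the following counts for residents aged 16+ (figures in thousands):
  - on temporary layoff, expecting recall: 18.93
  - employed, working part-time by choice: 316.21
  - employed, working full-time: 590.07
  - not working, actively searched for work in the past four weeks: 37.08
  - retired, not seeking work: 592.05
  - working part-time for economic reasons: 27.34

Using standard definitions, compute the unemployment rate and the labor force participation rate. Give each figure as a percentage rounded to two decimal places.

Unemployment rate ≈ 5.66%; labor force participation rate ≈ 62.57%.

Employed = 316.21 + 590.07 + 27.34 = 933.62 thousand (anyone who worked, including part-time for economic reasons, counts as employed).
Unemployed = 18.93 + 37.08 = 56.01 thousand (jobless and actively searching, or on temporary layoff).
Labor force = 933.62 + 56.01 = 989.63 thousand.
Not in labor force = 592.05 thousand (those not working and not actively searching are outside the labor force).
Civilian working-age population = 989.63 + 592.05 = 1,581.68 thousand.
Unemployment rate = 56.01 / 989.63 = 5.66%.
Labor force participation rate = 989.63 / 1,581.68 = 62.57%.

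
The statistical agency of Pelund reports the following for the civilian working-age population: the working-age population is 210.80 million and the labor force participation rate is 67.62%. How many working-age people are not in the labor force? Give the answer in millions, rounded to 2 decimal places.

About 68.26 million are not in the labor force.

Share not in the labor force = 1 − 0.6762 = 0.3238.
Not in labor force = 0.3238 × 210.80 ≈ 68.26 million.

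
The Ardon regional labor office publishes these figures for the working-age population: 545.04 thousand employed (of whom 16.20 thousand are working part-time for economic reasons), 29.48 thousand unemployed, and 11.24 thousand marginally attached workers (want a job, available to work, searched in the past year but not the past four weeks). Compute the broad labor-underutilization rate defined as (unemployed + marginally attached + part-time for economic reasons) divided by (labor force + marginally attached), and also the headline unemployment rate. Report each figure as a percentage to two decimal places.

Broad underutilization rate ≈ 9.72%; headline unemployment rate ≈ 5.13%.

Labor force = 545.04 + 29.48 = 574.52 thousand.
Numerator = 29.48 + 11.24 + 16.20 = 56.92 thousand.
Denominator = 574.52 + 11.24 = 585.76 thousand.
Broad rate = 56.92 / 585.76 = 9.72%.
Headline unemployment rate = 29.48 / 574.52 = 5.13%.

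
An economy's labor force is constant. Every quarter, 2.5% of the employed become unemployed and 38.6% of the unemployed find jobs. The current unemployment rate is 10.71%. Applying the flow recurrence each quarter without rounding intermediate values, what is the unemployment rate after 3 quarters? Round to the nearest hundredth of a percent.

With a fixed labor force, u_{t+1} = u_t + s·(1−u_t) − f·u_t = u_t·(1−s−f) + s.
Here 1−s−f = 0.589 and s = 0.025.
u_1 = 0.107100 × 0.589 + 0.025 = 0.088082.
u_2 = 0.088082 × 0.589 + 0.025 = 0.076880.
u_3 = 0.076880 × 0.589 + 0.025 = 0.070282.

Unemployment rate after three quarters ≈ 7.03%.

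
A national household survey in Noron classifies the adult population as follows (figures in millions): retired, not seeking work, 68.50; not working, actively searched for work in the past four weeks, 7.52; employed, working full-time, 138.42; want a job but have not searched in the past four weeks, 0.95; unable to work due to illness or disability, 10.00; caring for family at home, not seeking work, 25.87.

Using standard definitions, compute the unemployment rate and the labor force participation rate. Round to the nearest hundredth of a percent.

Unemployment rate ≈ 5.15%; labor force participation rate ≈ 58.08%.

Employed = 138.42 million.
Unemployed = 7.52 million.
Labor force = 138.42 + 7.52 = 145.94 million.
Not in labor force = 68.50 + 0.95 + 10.00 + 25.87 = 105.32 million (those not working and not actively searching are outside the labor force — including those who want a job but have given up searching).
Civilian working-age population = 145.94 + 105.32 = 251.26 million.
Unemployment rate = 7.52 / 145.94 = 5.15%.
Labor force participation rate = 145.94 / 251.26 = 58.08%.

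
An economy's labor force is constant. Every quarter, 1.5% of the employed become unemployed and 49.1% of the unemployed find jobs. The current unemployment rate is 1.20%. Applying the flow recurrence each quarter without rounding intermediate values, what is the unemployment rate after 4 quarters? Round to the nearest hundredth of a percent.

Unemployment rate after four quarters ≈ 2.86%.

With a fixed labor force, u_{t+1} = u_t + s·(1−u_t) − f·u_t = u_t·(1−s−f) + s.
Here 1−s−f = 0.494 and s = 0.015.
u_1 = 0.012000 × 0.494 + 0.015 = 0.020928.
u_2 = 0.020928 × 0.494 + 0.015 = 0.025338.
u_3 = 0.025338 × 0.494 + 0.015 = 0.027517.
u_4 = 0.027517 × 0.494 + 0.015 = 0.028593.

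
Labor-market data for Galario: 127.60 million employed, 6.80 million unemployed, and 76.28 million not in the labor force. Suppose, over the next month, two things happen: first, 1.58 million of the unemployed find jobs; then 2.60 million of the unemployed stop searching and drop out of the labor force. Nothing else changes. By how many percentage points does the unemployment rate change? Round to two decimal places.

The unemployment rate changes by −3.07 percentage points.

Initially, labor force = 127.60 + 6.80 = 134.40 million, so u = 6.80/134.40 = 5.06%.
After the first change, unemployed falls and employed rises by 1.58; labor force unchanged → E = 129.18, U = 5.22, labor force = 134.40 million.
After the second change, unemployed and labor force both fall by 2.60 → E = 129.18, U = 2.62, labor force = 131.80 million.
New unemployment rate = 2.62 / 131.80 = 1.99%.
Change = 1.99% − 5.06% = −3.07 percentage points.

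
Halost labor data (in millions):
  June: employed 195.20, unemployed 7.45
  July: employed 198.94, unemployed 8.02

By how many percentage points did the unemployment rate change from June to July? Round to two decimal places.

The unemployment rate changed by +0.20 percentage points.

June: labor force = 195.20 + 7.45 = 202.65; u = 7.45/202.65 = 3.68%.
July: labor force = 198.94 + 8.02 = 206.96; u = 8.02/206.96 = 3.88%.
Change = 3.88% − 3.68% = +0.20 pp.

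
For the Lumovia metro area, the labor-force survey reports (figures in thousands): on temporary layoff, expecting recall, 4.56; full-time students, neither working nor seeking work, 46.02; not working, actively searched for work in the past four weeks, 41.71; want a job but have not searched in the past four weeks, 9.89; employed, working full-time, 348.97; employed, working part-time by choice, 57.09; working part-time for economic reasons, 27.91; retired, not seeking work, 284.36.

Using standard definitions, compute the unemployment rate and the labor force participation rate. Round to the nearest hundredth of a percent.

Unemployment rate ≈ 9.63%; labor force participation rate ≈ 58.53%.

Employed = 348.97 + 57.09 + 27.91 = 433.97 thousand (anyone who worked, including part-time for economic reasons, counts as employed).
Unemployed = 4.56 + 41.71 = 46.27 thousand (jobless and actively searching, or on temporary layoff).
Labor force = 433.97 + 46.27 = 480.24 thousand.
Not in labor force = 46.02 + 9.89 + 284.36 = 340.27 thousand (those not working and not actively searching are outside the labor force — including those who want a job but have given up searching).
Civilian working-age population = 480.24 + 340.27 = 820.51 thousand.
Unemployment rate = 46.27 / 480.24 = 9.63%.
Labor force participation rate = 480.24 / 820.51 = 58.53%.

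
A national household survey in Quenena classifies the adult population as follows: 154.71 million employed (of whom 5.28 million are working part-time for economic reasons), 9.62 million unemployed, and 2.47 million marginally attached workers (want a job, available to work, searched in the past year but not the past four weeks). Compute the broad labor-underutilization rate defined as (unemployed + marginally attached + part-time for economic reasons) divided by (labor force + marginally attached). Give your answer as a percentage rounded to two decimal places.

Broad underutilization rate ≈ 10.41%.

Labor force = 154.71 + 9.62 = 164.33 million.
Numerator = 9.62 + 2.47 + 5.28 = 17.37 million.
Denominator = 164.33 + 2.47 = 166.80 million.
Broad rate = 17.37 / 166.80 = 10.41%.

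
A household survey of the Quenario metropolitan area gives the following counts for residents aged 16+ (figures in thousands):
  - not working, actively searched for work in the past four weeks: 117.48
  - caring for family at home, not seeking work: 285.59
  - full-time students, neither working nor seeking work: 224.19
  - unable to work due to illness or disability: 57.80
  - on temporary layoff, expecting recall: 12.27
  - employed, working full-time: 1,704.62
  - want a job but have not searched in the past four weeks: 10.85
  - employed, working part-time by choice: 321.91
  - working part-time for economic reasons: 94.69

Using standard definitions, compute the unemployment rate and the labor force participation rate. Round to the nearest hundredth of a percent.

Unemployment rate ≈ 5.76%; labor force participation rate ≈ 79.56%.

Employed = 1,704.62 + 321.91 + 94.69 = 2,121.22 thousand (anyone who worked, including part-time for economic reasons, counts as employed).
Unemployed = 117.48 + 12.27 = 129.75 thousand (jobless and actively searching, or on temporary layoff).
Labor force = 2,121.22 + 129.75 = 2,250.97 thousand.
Not in labor force = 285.59 + 224.19 + 57.80 + 10.85 = 578.43 thousand (those not working and not actively searching are outside the labor force — including those who want a job but have given up searching).
Civilian working-age population = 2,250.97 + 578.43 = 2,829.40 thousand.
Unemployment rate = 129.75 / 2,250.97 = 5.76%.
Labor force participation rate = 2,250.97 / 2,829.40 = 79.56%.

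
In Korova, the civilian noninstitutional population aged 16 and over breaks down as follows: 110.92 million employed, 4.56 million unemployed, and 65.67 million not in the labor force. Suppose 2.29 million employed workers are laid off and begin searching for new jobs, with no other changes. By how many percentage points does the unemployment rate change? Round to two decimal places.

Initially, labor force = 110.92 + 4.56 = 115.48 million, so u = 4.56/115.48 = 3.95%.
After the change, employed falls and unemployed rises by 2.29; labor force unchanged → E = 108.63, U = 6.85, labor force = 115.48 million.
New unemployment rate = 6.85 / 115.48 = 5.93%.
Change = 5.93% − 3.95% = +1.98 percentage points.

The unemployment rate changes by +1.98 percentage points.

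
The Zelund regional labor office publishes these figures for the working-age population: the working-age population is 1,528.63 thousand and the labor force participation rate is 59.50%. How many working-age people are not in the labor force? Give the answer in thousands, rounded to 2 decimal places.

Share not in the labor force = 1 − 0.5950 = 0.4050.
Not in labor force = 0.4050 × 1,528.63 ≈ 619.10 thousand.

About 619.10 thousand are not in the labor force.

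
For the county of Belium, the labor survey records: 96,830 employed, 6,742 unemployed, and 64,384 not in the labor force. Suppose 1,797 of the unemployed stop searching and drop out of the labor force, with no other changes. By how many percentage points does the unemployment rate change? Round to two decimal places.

Initially, labor force = 96,830 + 6,742 = 103,572, so u = 6,742/103,572 = 6.51%.
After the change, unemployed and labor force both fall by 1,797 → E = 96,830, U = 4,945, labor force = 101,775.
New unemployment rate = 4,945 / 101,775 = 4.86%.
Change = 4.86% − 6.51% = −1.65 percentage points.

The unemployment rate changes by −1.65 percentage points.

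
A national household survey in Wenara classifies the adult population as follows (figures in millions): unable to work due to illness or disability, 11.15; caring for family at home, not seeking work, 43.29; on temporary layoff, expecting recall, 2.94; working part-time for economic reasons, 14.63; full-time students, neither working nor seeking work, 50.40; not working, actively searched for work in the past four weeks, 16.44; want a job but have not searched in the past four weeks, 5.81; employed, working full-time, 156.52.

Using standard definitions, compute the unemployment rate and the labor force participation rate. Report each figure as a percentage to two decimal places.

Unemployment rate ≈ 10.17%; labor force participation rate ≈ 63.26%.

Employed = 14.63 + 156.52 = 171.15 million (anyone who worked, including part-time for economic reasons, counts as employed).
Unemployed = 2.94 + 16.44 = 19.38 million (jobless and actively searching, or on temporary layoff).
Labor force = 171.15 + 19.38 = 190.53 million.
Not in labor force = 11.15 + 43.29 + 50.40 + 5.81 = 110.65 million (those not working and not actively searching are outside the labor force — including those who want a job but have given up searching).
Civilian working-age population = 190.53 + 110.65 = 301.18 million.
Unemployment rate = 19.38 / 190.53 = 10.17%.
Labor force participation rate = 190.53 / 301.18 = 63.26%.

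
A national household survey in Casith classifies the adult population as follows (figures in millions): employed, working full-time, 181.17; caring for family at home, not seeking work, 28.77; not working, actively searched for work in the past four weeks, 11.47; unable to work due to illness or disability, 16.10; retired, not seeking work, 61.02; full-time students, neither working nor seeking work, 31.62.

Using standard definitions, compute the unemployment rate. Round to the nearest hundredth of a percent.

Employed = 181.17 million.
Unemployed = 11.47 million.
Labor force = 181.17 + 11.47 = 192.64 million.
Unemployment rate = 11.47 / 192.64 = 5.95%.

Unemployment rate ≈ 5.95%.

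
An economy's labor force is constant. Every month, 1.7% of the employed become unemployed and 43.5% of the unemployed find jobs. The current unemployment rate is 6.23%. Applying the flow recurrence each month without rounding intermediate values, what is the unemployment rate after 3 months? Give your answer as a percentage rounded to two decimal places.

With a fixed labor force, u_{t+1} = u_t + s·(1−u_t) − f·u_t = u_t·(1−s−f) + s.
Here 1−s−f = 0.548 and s = 0.017.
u_1 = 0.062300 × 0.548 + 0.017 = 0.051140.
u_2 = 0.051140 × 0.548 + 0.017 = 0.045025.
u_3 = 0.045025 × 0.548 + 0.017 = 0.041674.

Unemployment rate after three months ≈ 4.17%.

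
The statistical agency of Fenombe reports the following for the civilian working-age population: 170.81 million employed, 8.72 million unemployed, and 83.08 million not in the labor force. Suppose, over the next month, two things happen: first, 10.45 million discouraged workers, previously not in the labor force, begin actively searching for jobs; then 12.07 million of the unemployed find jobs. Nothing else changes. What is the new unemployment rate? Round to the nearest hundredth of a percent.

Initially, labor force = 170.81 + 8.72 = 179.53 million, so u = 8.72/179.53 = 4.86%.
After the first change, unemployed and labor force both rise by 10.45 → E = 170.81, U = 19.17, labor force = 189.98 million.
After the second change, unemployed falls and employed rises by 12.07; labor force unchanged → E = 182.88, U = 7.10, labor force = 189.98 million.
New unemployment rate = 7.10 / 189.98 = 3.74%.

New unemployment rate ≈ 3.74%.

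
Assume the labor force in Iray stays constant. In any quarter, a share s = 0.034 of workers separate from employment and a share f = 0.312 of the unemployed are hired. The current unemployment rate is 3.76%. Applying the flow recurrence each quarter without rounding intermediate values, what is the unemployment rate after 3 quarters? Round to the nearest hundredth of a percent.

With a fixed labor force, u_{t+1} = u_t + s·(1−u_t) − f·u_t = u_t·(1−s−f) + s.
Here 1−s−f = 0.654 and s = 0.034.
u_1 = 0.037600 × 0.654 + 0.034 = 0.058590.
u_2 = 0.058590 × 0.654 + 0.034 = 0.072318.
u_3 = 0.072318 × 0.654 + 0.034 = 0.081296.

Unemployment rate after three quarters ≈ 8.13%.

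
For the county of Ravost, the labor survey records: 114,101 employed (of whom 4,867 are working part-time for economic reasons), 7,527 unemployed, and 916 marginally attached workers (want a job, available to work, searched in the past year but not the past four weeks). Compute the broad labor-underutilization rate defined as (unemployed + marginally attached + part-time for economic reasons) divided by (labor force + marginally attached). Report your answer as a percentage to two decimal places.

Labor force = 114,101 + 7,527 = 121,628.
Numerator = 7,527 + 916 + 4,867 = 13,310.
Denominator = 121,628 + 916 = 122,544.
Broad rate = 13,310 / 122,544 = 10.86%.

Broad underutilization rate ≈ 10.86%.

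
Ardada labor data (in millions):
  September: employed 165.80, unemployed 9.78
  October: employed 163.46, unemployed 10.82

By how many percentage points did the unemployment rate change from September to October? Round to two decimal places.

September: labor force = 165.80 + 9.78 = 175.58; u = 9.78/175.58 = 5.57%.
October: labor force = 163.46 + 10.82 = 174.28; u = 10.82/174.28 = 6.21%.
Change = 6.21% − 5.57% = +0.64 pp.

The unemployment rate changed by +0.64 percentage points.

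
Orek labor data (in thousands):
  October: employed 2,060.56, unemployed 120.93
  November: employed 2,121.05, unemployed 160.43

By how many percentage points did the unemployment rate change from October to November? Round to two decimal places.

October: labor force = 2,060.56 + 120.93 = 2,181.49; u = 120.93/2,181.49 = 5.54%.
November: labor force = 2,121.05 + 160.43 = 2,281.48; u = 160.43/2,281.48 = 7.03%.
Change = 7.03% − 5.54% = +1.49 pp.

The unemployment rate changed by +1.49 percentage points.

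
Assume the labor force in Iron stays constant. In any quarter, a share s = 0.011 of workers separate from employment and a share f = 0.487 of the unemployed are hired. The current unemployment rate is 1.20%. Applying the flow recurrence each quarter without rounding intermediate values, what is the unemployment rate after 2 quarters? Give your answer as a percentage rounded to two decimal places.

Unemployment rate after two quarters ≈ 1.95%.

With a fixed labor force, u_{t+1} = u_t + s·(1−u_t) − f·u_t = u_t·(1−s−f) + s.
Here 1−s−f = 0.502 and s = 0.011.
u_1 = 0.012000 × 0.502 + 0.011 = 0.017024.
u_2 = 0.017024 × 0.502 + 0.011 = 0.019546.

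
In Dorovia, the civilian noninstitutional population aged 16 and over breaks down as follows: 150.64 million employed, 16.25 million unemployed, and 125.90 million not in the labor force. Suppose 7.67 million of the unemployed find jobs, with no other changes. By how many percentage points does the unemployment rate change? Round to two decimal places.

The unemployment rate changes by −4.60 percentage points.

Initially, labor force = 150.64 + 16.25 = 166.89 million, so u = 16.25/166.89 = 9.74%.
After the change, unemployed falls and employed rises by 7.67; labor force unchanged → E = 158.31, U = 8.58, labor force = 166.89 million.
New unemployment rate = 8.58 / 166.89 = 5.14%.
Change = 5.14% − 9.74% = −4.60 percentage points.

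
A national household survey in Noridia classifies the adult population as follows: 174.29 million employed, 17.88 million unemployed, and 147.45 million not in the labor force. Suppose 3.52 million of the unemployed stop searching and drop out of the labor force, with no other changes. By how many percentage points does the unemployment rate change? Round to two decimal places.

The unemployment rate changes by −1.69 percentage points.

Initially, labor force = 174.29 + 17.88 = 192.17 million, so u = 17.88/192.17 = 9.30%.
After the change, unemployed and labor force both fall by 3.52 → E = 174.29, U = 14.36, labor force = 188.65 million.
New unemployment rate = 14.36 / 188.65 = 7.61%.
Change = 7.61% − 9.30% = −1.69 percentage points.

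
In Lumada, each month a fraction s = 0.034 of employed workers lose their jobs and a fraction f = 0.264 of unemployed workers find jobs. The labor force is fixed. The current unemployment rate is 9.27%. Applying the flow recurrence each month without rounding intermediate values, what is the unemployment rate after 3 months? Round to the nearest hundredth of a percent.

With a fixed labor force, u_{t+1} = u_t + s·(1−u_t) − f·u_t = u_t·(1−s−f) + s.
Here 1−s−f = 0.702 and s = 0.034.
u_1 = 0.092700 × 0.702 + 0.034 = 0.099075.
u_2 = 0.099075 × 0.702 + 0.034 = 0.103551.
u_3 = 0.103551 × 0.702 + 0.034 = 0.106693.

Unemployment rate after three months ≈ 10.67%.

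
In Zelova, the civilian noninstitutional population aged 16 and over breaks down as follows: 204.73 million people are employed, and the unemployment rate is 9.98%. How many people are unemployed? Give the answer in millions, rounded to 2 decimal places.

Let U be the number unemployed. The labor force is E + U, and U/(E+U) = 0.0998.
So U = 0.0998 × 204.73 / (1 − 0.0998) = 20.4321 / 0.9002 ≈ 22.70 million.

About 22.70 million are unemployed.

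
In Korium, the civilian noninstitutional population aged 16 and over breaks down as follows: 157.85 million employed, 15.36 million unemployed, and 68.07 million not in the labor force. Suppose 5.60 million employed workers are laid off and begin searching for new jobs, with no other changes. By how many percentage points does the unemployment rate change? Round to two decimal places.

The unemployment rate changes by +3.23 percentage points.

Initially, labor force = 157.85 + 15.36 = 173.21 million, so u = 15.36/173.21 = 8.87%.
After the change, employed falls and unemployed rises by 5.60; labor force unchanged → E = 152.25, U = 20.96, labor force = 173.21 million.
New unemployment rate = 20.96 / 173.21 = 12.10%.
Change = 12.10% − 8.87% = +3.23 percentage points.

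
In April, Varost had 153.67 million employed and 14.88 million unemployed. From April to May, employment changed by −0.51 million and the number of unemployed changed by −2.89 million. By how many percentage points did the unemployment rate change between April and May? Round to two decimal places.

The unemployment rate changed by −1.57 percentage points.

April: labor force = 153.67 + 14.88 = 168.55; u = 14.88/168.55 = 8.83%.
May: labor force = 153.16 + 11.99 = 165.15; u = 11.99/165.15 = 7.26%.
Change = 7.26% − 8.83% = −1.57 pp.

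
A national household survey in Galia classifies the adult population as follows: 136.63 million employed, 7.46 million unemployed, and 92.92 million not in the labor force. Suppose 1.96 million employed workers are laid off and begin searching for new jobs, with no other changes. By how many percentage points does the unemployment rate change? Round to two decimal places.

The unemployment rate changes by +1.36 percentage points.

Initially, labor force = 136.63 + 7.46 = 144.09 million, so u = 7.46/144.09 = 5.18%.
After the change, employed falls and unemployed rises by 1.96; labor force unchanged → E = 134.67, U = 9.42, labor force = 144.09 million.
New unemployment rate = 9.42 / 144.09 = 6.54%.
Change = 6.54% − 5.18% = +1.36 percentage points.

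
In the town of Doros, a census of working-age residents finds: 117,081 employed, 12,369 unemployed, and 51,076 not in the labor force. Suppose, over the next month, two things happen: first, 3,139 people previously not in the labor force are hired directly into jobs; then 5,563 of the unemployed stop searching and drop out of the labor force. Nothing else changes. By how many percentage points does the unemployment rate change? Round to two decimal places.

Initially, labor force = 117,081 + 12,369 = 129,450, so u = 12,369/129,450 = 9.56%.
After the first change, employed and labor force both rise by 3,139; unemployed unchanged → E = 120,220, U = 12,369, labor force = 132,589.
After the second change, unemployed and labor force both fall by 5,563 → E = 120,220, U = 6,806, labor force = 127,026.
New unemployment rate = 6,806 / 127,026 = 5.36%.
Change = 5.36% − 9.56% = −4.20 percentage points.

The unemployment rate changes by −4.20 percentage points.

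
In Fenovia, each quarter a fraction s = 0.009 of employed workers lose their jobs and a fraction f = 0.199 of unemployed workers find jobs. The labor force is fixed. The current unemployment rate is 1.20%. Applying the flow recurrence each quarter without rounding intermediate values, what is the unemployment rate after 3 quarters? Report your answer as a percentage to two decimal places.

Unemployment rate after three quarters ≈ 2.77%.

With a fixed labor force, u_{t+1} = u_t + s·(1−u_t) − f·u_t = u_t·(1−s−f) + s.
Here 1−s−f = 0.792 and s = 0.009.
u_1 = 0.012000 × 0.792 + 0.009 = 0.018504.
u_2 = 0.018504 × 0.792 + 0.009 = 0.023655.
u_3 = 0.023655 × 0.792 + 0.009 = 0.027735.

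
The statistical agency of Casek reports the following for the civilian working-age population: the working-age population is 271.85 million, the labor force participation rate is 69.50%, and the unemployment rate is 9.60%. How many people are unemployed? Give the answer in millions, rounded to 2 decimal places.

Labor force = 0.6950 × 271.85 = 188.94 million.
Unemployed = 0.0960 × 188.94 ≈ 18.14 million.

About 18.14 million are unemployed.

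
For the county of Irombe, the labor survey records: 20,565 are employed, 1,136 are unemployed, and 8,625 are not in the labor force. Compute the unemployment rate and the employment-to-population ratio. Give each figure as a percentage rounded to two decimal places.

Unemployment rate ≈ 5.23%; employment-population ratio ≈ 67.81%.

Labor force = employed + unemployed = 20,565 + 1,136 = 21,701.
Working-age population = 21,701 + 8,625 = 30,326.
Unemployment rate = 1,136 / 21,701 = 5.23%.
Employment-population ratio = 20,565 / 30,326 = 67.81%.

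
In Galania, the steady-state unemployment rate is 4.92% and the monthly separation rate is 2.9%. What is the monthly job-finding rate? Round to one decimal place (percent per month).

From u* = s/(s+f): f = s·(1−u)/u.
f = 2.9 × (1 − 0.0492) / 0.0492 = 2.7573 / 0.0492 ≈ 56.0% per month.

Job-finding rate ≈ 56.0% per month.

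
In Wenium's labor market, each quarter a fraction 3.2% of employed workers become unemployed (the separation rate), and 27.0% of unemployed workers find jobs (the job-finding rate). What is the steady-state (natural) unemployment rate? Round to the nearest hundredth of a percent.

At steady state the flows balance: s·E = f·U, so U/(E+U) = s/(s+f).
u* = 3.2 / (3.2 + 27.0) = 3.2 / 30.20 = 10.60%.

Steady-state unemployment rate ≈ 10.60%.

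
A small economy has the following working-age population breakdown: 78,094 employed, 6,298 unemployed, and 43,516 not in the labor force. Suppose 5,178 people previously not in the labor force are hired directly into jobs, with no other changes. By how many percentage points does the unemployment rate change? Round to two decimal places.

Initially, labor force = 78,094 + 6,298 = 84,392, so u = 6,298/84,392 = 7.46%.
After the change, employed and labor force both rise by 5,178; unemployed unchanged → E = 83,272, U = 6,298, labor force = 89,570.
New unemployment rate = 6,298 / 89,570 = 7.03%.
Change = 7.03% − 7.46% = −0.43 percentage points.

The unemployment rate changes by −0.43 percentage points.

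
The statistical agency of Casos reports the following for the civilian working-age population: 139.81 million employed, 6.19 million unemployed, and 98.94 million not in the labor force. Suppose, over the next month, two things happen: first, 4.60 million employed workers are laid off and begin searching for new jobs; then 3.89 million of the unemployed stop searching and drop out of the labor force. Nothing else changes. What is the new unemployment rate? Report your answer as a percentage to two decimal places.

Initially, labor force = 139.81 + 6.19 = 146.00 million, so u = 6.19/146.00 = 4.24%.
After the first change, employed falls and unemployed rises by 4.60; labor force unchanged → E = 135.21, U = 10.79, labor force = 146.00 million.
After the second change, unemployed and labor force both fall by 3.89 → E = 135.21, U = 6.90, labor force = 142.11 million.
New unemployment rate = 6.90 / 142.11 = 4.86%.

New unemployment rate ≈ 4.86%.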